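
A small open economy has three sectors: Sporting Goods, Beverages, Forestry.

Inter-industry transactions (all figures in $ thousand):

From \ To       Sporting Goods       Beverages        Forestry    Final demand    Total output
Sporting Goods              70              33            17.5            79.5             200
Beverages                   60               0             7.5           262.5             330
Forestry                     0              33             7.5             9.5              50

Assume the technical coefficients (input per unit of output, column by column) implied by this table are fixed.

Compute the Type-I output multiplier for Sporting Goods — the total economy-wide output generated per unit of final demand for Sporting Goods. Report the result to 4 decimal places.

Technical coefficients a_ij = z_ij / X_j:
  a_SS = 70/200 = 0.35, a_BS = 60/200 = 0.30, a_FS = 0/200 = 0.00
  a_SB = 33/330 = 0.10, a_BB = 0/330 = 0.00, a_FB = 33/330 = 0.10
  a_SF = 17.5/50 = 0.35, a_BF = 7.5/50 = 0.15, a_FF = 7.5/50 = 0.15
I − A =
  [   0.65    -0.10    -0.35]
  [  -0.30     1.00    -0.15]
  [   0.00    -0.10     0.85]
Cofactors of I−A, C_ij = (−1)^(i+j)·(minor ij) (rows/columns in the sector order above):
  C_11 = (1.00)(0.85) − (-0.15)(-0.10) = 0.8350
  C_12 = −[(-0.30)(0.85) − (-0.15)(0.00)] = 0.2550
  C_13 = (-0.30)(-0.10) − (1.00)(0.00) = 0.0300
  C_21 = −[(-0.10)(0.85) − (-0.35)(-0.10)] = 0.1200
  C_22 = (0.65)(0.85) − (-0.35)(0.00) = 0.5525
  C_23 = −[(0.65)(-0.10) − (-0.10)(0.00)] = 0.0650
  C_31 = (-0.10)(-0.15) − (-0.35)(1.00) = 0.3650
  C_32 = −[(0.65)(-0.15) − (-0.35)(-0.30)] = 0.2025
  C_33 = (0.65)(1.00) − (-0.10)(-0.30) = 0.6200
det(I−A) = Σ_j (I−A)_1j·C_1j = (0.65)(0.8350) + (-0.10)(0.2550) + (-0.35)(0.0300) = 0.50675
adj(I−A) = Cᵀ =
  [ 0.8350   0.1200   0.3650]
  [ 0.2550   0.5525   0.2025]
  [ 0.0300   0.0650   0.6200]
(I − A)⁻¹ = adj(I−A) / det(I−A) ≈
  [   1.64776     0.23680     0.72028]
  [   0.50321     1.09028     0.39961]
  [   0.05920     0.12827     1.22348]
The output multiplier for sector j is the column-j sum of the Leontief inverse (I − A)⁻¹ = adj(I−A) / det(I−A).
Column S of adj(I−A): (0.8350, 0.2550, 0.0300); det(I−A) = 0.50675.
m_S = (0.8350 + 0.2550 + 0.0300) / 0.50675 = 1.12 / 0.50675 ≈ 2.2102.

m_S = 2.2102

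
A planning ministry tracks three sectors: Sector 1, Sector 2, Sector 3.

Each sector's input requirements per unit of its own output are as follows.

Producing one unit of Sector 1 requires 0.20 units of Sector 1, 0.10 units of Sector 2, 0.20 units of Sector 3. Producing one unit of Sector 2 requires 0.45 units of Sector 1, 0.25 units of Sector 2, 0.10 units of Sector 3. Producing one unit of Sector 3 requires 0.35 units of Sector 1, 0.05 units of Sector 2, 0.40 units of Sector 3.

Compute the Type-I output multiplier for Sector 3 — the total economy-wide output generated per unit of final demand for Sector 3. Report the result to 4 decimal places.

m_3 = 3.4078

I − A =
  [   0.80    -0.45    -0.35]
  [  -0.10     0.75    -0.05]
  [  -0.20    -0.10     0.60]
Cofactors of I−A, C_ij = (−1)^(i+j)·(minor ij) (rows/columns in the sector order above):
  C_11 = (0.75)(0.60) − (-0.05)(-0.10) = 0.4450
  C_12 = −[(-0.10)(0.60) − (-0.05)(-0.20)] = 0.0700
  C_13 = (-0.10)(-0.10) − (0.75)(-0.20) = 0.1600
  C_21 = −[(-0.45)(0.60) − (-0.35)(-0.10)] = 0.3050
  C_22 = (0.80)(0.60) − (-0.35)(-0.20) = 0.4100
  C_23 = −[(0.80)(-0.10) − (-0.45)(-0.20)] = 0.1700
  C_31 = (-0.45)(-0.05) − (-0.35)(0.75) = 0.2850
  C_32 = −[(0.80)(-0.05) − (-0.35)(-0.10)] = 0.0750
  C_33 = (0.80)(0.75) − (-0.45)(-0.10) = 0.5550
det(I−A) = Σ_j (I−A)_1j·C_1j = (0.80)(0.4450) + (-0.45)(0.0700) + (-0.35)(0.1600) = 0.2685
adj(I−A) = Cᵀ =
  [ 0.4450   0.3050   0.2850]
  [ 0.0700   0.4100   0.0750]
  [ 0.1600   0.1700   0.5550]
(I − A)⁻¹ = adj(I−A) / det(I−A) ≈
  [   1.65736     1.13594     1.06145]
  [   0.26071     1.52700     0.27933]
  [   0.59590     0.63315     2.06704]
The output multiplier for sector j is the column-j sum of the Leontief inverse (I − A)⁻¹ = adj(I−A) / det(I−A).
Column 3 of adj(I−A): (0.2850, 0.0750, 0.5550); det(I−A) = 0.2685.
m_3 = (0.2850 + 0.0750 + 0.5550) / 0.2685 = 0.915 / 0.2685 ≈ 3.4078.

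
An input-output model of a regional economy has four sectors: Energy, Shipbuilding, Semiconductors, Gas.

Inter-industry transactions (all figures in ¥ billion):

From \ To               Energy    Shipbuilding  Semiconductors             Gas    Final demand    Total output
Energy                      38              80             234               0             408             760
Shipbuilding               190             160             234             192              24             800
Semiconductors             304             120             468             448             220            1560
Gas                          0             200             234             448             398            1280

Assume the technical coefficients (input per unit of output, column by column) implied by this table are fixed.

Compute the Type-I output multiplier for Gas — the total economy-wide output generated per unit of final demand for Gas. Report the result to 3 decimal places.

m_4 = 4.650

Technical coefficients a_ij = z_ij / X_j:
  a_11 = 38/760 = 0.05, a_21 = 190/760 = 0.25, a_31 = 304/760 = 0.40, a_41 = 0/760 = 0.00
  a_12 = 80/800 = 0.10, a_22 = 160/800 = 0.20, a_32 = 120/800 = 0.15, a_42 = 200/800 = 0.25
  a_13 = 234/1560 = 0.15, a_23 = 234/1560 = 0.15, a_33 = 468/1560 = 0.30, a_43 = 234/1560 = 0.15
  a_14 = 0/1280 = 0.00, a_24 = 192/1280 = 0.15, a_34 = 448/1280 = 0.35, a_44 = 448/1280 = 0.35
I − A =
  [   0.95    -0.10    -0.15     0.00]
  [  -0.25     0.80    -0.15    -0.15]
  [  -0.40    -0.15     0.70    -0.35]
  [   0.00    -0.25    -0.15     0.65]
Compute the cofactors C_ij = (−1)^(i+j)·(3×3 minor ij) of I−A; the adjugate is their transpose:
adj(I−A) = Cᵀ =
  [ 0.264625   0.068000   0.084375   0.061125]
  [ 0.148625   0.343375   0.138375   0.153750]
  [ 0.239250   0.201750   0.442125   0.284625]
  [ 0.112375   0.178625   0.155250   0.433500]
det(I−A) = Σ_j (I−A)_1j·C_1j = (0.95)(0.264625) + (-0.10)(0.148625) + (-0.15)(0.239250) + (0.00)(0.112375) = 0.20064375
(I − A)⁻¹ = adj(I−A) / det(I−A) ≈
  [   1.3189     0.3389     0.4205     0.3046]
  [   0.7407     1.7114     0.6897     0.7663]
  [   1.1924     1.0055     2.2035     1.4186]
  [   0.5601     0.8903     0.7738     2.1605]
The output multiplier for sector j is the column-j sum of the Leontief inverse (I − A)⁻¹ = adj(I−A) / det(I−A).
Column 4 of adj(I−A): (0.061125, 0.153750, 0.284625, 0.433500); det(I−A) = 0.20064375.
m_4 = (0.061125 + 0.153750 + 0.284625 + 0.433500) / 0.20064375 = 0.933 / 0.20064375 ≈ 4.650.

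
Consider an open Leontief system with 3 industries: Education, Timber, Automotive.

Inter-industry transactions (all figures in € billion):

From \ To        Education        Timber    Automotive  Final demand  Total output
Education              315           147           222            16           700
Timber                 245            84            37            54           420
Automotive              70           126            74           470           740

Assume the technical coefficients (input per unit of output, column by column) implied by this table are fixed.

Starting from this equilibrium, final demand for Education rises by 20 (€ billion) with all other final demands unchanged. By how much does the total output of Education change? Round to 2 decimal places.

Δx_1 = 64.02

Technical coefficients a_ij = z_ij / X_j:
  a_11 = 315/700 = 0.45, a_21 = 245/700 = 0.35, a_31 = 70/700 = 0.10
  a_12 = 147/420 = 0.35, a_22 = 84/420 = 0.20, a_32 = 126/420 = 0.30
  a_13 = 222/740 = 0.30, a_23 = 37/740 = 0.05, a_33 = 74/740 = 0.10
I − A =
  [   0.55    -0.35    -0.30]
  [  -0.35     0.80    -0.05]
  [  -0.10    -0.30     0.90]
Cofactors of I−A, C_ij = (−1)^(i+j)·(minor ij) (rows/columns in the sector order above):
  C_11 = (0.80)(0.90) − (-0.05)(-0.30) = 0.7050
  C_12 = −[(-0.35)(0.90) − (-0.05)(-0.10)] = 0.3200
  C_13 = (-0.35)(-0.30) − (0.80)(-0.10) = 0.1850
  C_21 = −[(-0.35)(0.90) − (-0.30)(-0.30)] = 0.4050
  C_22 = (0.55)(0.90) − (-0.30)(-0.10) = 0.4650
  C_23 = −[(0.55)(-0.30) − (-0.35)(-0.10)] = 0.2000
  C_31 = (-0.35)(-0.05) − (-0.30)(0.80) = 0.2575
  C_32 = −[(0.55)(-0.05) − (-0.30)(-0.35)] = 0.1325
  C_33 = (0.55)(0.80) − (-0.35)(-0.35) = 0.3175
det(I−A) = Σ_j (I−A)_1j·C_1j = (0.55)(0.7050) + (-0.35)(0.3200) + (-0.30)(0.1850) = 0.22025
adj(I−A) = Cᵀ =
  [ 0.7050   0.4050   0.2575]
  [ 0.3200   0.4650   0.1325]
  [ 0.1850   0.2000   0.3175]
(I − A)⁻¹ = adj(I−A) / det(I−A) ≈
  [   3.2009     1.8388     1.1691]
  [   1.4529     2.1112     0.6016]
  [   0.8400     0.9081     1.4415]
Δx = (I − A)⁻¹ Δd with Δd having +20 in the Education component and 0 elsewhere.
So Δx_1 = L_11 · (+20), where L_11 = adj(I−A)_11 / det(I−A) = 0.7050 / 0.22025.
Δx_1 = 0.7050 × (+20) / 0.22025 = 14.10 / 0.22025 ≈ 64.02.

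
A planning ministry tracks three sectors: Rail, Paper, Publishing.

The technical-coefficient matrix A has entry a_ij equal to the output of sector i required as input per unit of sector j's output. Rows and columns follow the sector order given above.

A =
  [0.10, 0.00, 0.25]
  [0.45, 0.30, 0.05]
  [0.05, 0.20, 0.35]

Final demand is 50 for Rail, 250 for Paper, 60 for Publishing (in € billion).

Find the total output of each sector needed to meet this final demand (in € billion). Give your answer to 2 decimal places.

I − A =
  [   0.90     0.00    -0.25]
  [  -0.45     0.70    -0.05]
  [  -0.05    -0.20     0.65]
Cofactors of I−A, C_ij = (−1)^(i+j)·(minor ij) (rows/columns in the sector order above):
  C_11 = (0.70)(0.65) − (-0.05)(-0.20) = 0.4450
  C_12 = −[(-0.45)(0.65) − (-0.05)(-0.05)] = 0.2950
  C_13 = (-0.45)(-0.20) − (0.70)(-0.05) = 0.1250
  C_21 = −[(0.00)(0.65) − (-0.25)(-0.20)] = 0.0500
  C_22 = (0.90)(0.65) − (-0.25)(-0.05) = 0.5725
  C_23 = −[(0.90)(-0.20) − (0.00)(-0.05)] = 0.1800
  C_31 = (0.00)(-0.05) − (-0.25)(0.70) = 0.1750
  C_32 = −[(0.90)(-0.05) − (-0.25)(-0.45)] = 0.1575
  C_33 = (0.90)(0.70) − (0.00)(-0.45) = 0.6300
det(I−A) = Σ_j (I−A)_1j·C_1j = (0.90)(0.4450) + (0.00)(0.2950) + (-0.25)(0.1250) = 0.36925
adj(I−A) = Cᵀ =
  [ 0.4450   0.0500   0.1750]
  [ 0.2950   0.5725   0.1575]
  [ 0.1250   0.1800   0.6300]
(I − A)⁻¹ = adj(I−A) / det(I−A) ≈
  [   1.2051     0.1354     0.4739]
  [   0.7989     1.5504     0.4265]
  [   0.3385     0.4875     1.7062]
x = (I − A)⁻¹ d = adj(I−A)·d / det(I−A), with det(I−A) = 0.36925:
  x_1 = (0.4450·50 + 0.0500·250 + 0.1750·60) / 0.36925 = 45.25 / 0.36925 ≈ 122.55
  x_2 = (0.2950·50 + 0.5725·250 + 0.1575·60) / 0.36925 = 167.325 / 0.36925 ≈ 453.15
  x_3 = (0.1250·50 + 0.1800·250 + 0.6300·60) / 0.36925 = 89.05 / 0.36925 ≈ 241.16

x_1 = 122.55, x_2 = 453.15, x_3 = 241.16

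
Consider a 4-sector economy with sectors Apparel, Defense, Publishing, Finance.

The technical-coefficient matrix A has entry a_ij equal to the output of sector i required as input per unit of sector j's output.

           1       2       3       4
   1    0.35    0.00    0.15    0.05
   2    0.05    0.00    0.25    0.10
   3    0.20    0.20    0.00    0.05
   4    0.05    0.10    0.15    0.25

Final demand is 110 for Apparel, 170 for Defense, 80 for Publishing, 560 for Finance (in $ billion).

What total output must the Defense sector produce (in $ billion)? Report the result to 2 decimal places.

I − A =
  [   0.65     0.00    -0.15    -0.05]
  [  -0.05     1.00    -0.25    -0.10]
  [  -0.20    -0.20     1.00    -0.05]
  [  -0.05    -0.10    -0.15     0.75]
Compute the cofactors C_ij = (−1)^(i+j)·(3×3 minor ij) of I−A; the adjugate is their transpose:
adj(I−A) = Cᵀ =
  [ 0.69075   0.02975   0.11975   0.05800]
  [ 0.08325   0.45575   0.13775   0.07550]
  [ 0.15925   0.10125   0.47825   0.05600]
  [ 0.08900   0.08300   0.12200   0.58600]
det(I−A) = Σ_j (I−A)_1j·C_1j = (0.65)(0.69075) + (0.00)(0.08325) + (-0.15)(0.15925) + (-0.05)(0.08900) = 0.42065
(I − A)⁻¹ = adj(I−A) / det(I−A) ≈
  [   1.6421     0.0707     0.2847     0.1379]
  [   0.1979     1.0834     0.3275     0.1795]
  [   0.3786     0.2407     1.1369     0.1331]
  [   0.2116     0.1973     0.2900     1.3931]
x = (I − A)⁻¹ d = adj(I−A)·d / det(I−A), with det(I−A) = 0.42065:
  x_1 = (0.69075·110 + 0.02975·170 + 0.11975·80 + 0.05800·560) / 0.42065 = 123.10 / 0.42065 ≈ 292.64
  x_2 = (0.08325·110 + 0.45575·170 + 0.13775·80 + 0.07550·560) / 0.42065 = 139.935 / 0.42065 ≈ 332.66
  x_3 = (0.15925·110 + 0.10125·170 + 0.47825·80 + 0.05600·560) / 0.42065 = 104.35 / 0.42065 ≈ 248.07
  x_4 = (0.08900·110 + 0.08300·170 + 0.12200·80 + 0.58600·560) / 0.42065 = 361.82 / 0.42065 ≈ 860.15

x_2 = 332.66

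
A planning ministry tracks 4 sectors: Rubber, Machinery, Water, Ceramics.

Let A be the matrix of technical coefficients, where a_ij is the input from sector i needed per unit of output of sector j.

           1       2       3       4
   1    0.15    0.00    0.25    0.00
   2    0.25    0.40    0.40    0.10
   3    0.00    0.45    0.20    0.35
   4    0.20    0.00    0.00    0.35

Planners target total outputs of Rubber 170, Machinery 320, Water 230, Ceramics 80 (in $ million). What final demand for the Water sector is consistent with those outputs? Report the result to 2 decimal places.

d_3 = 12.00

I − A =
  [   0.85     0.00    -0.25     0.00]
  [  -0.25     0.60    -0.40    -0.10]
  [   0.00    -0.45     0.80    -0.35]
  [  -0.20     0.00     0.00     0.65]
d = (I − A) x:
  d_1 = (+0.85)·170 + (+0.00)·320 + (-0.25)·230 + (+0.00)·80 = 87.00
  d_2 = (-0.25)·170 + (+0.60)·320 + (-0.40)·230 + (-0.10)·80 = 49.50
  d_3 = (+0.00)·170 + (-0.45)·320 + (+0.80)·230 + (-0.35)·80 = 12.00
  d_4 = (-0.20)·170 + (+0.00)·320 + (+0.00)·230 + (+0.65)·80 = 18.00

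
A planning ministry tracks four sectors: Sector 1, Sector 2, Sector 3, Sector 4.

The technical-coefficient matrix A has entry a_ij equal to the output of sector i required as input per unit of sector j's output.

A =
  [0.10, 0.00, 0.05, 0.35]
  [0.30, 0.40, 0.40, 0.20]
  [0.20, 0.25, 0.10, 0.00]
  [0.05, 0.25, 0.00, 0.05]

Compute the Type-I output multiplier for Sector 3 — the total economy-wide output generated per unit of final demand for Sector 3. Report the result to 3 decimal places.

I − A =
  [   0.90     0.00    -0.05    -0.35]
  [  -0.30     0.60    -0.40    -0.20]
  [  -0.20    -0.25     0.90     0.00]
  [  -0.05    -0.25     0.00     0.95]
Compute the cofactors C_ij = (−1)^(i+j)·(3×3 minor ij) of I−A; the adjugate is their transpose:
adj(I−A) = Cᵀ =
  [ 0.373000   0.090625   0.061000   0.156500]
  [ 0.341500   0.744250   0.349750   0.282500]
  [ 0.177750   0.226875   0.431250   0.113250]
  [ 0.109500   0.200625   0.095250   0.386250]
det(I−A) = Σ_j (I−A)_1j·C_1j = (0.90)(0.373000) + (0.00)(0.341500) + (-0.05)(0.177750) + (-0.35)(0.109500) = 0.2884875
(I − A)⁻¹ = adj(I−A) / det(I−A) ≈
  [   1.2930     0.3141     0.2114     0.5425]
  [   1.1838     2.5798     1.2124     0.9792]
  [   0.6161     0.7864     1.4949     0.3926]
  [   0.3796     0.6954     0.3302     1.3389]
The output multiplier for sector j is the column-j sum of the Leontief inverse (I − A)⁻¹ = adj(I−A) / det(I−A).
Column 3 of adj(I−A): (0.061000, 0.349750, 0.431250, 0.095250); det(I−A) = 0.2884875.
m_3 = (0.061000 + 0.349750 + 0.431250 + 0.095250) / 0.2884875 = 0.93725 / 0.2884875 ≈ 3.249.

m_3 = 3.249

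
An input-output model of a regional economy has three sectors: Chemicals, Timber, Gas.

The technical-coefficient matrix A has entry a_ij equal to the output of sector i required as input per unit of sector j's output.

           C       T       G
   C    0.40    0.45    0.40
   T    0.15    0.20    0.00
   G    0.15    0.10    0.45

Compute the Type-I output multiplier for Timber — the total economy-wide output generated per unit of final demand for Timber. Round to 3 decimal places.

m_T = 3.962

I − A =
  [   0.60    -0.45    -0.40]
  [  -0.15     0.80     0.00]
  [  -0.15    -0.10     0.55]
Cofactors of I−A, C_ij = (−1)^(i+j)·(minor ij) (rows/columns in the sector order above):
  C_11 = (0.80)(0.55) − (0.00)(-0.10) = 0.4400
  C_12 = −[(-0.15)(0.55) − (0.00)(-0.15)] = 0.0825
  C_13 = (-0.15)(-0.10) − (0.80)(-0.15) = 0.1350
  C_21 = −[(-0.45)(0.55) − (-0.40)(-0.10)] = 0.2875
  C_22 = (0.60)(0.55) − (-0.40)(-0.15) = 0.2700
  C_23 = −[(0.60)(-0.10) − (-0.45)(-0.15)] = 0.1275
  C_31 = (-0.45)(0.00) − (-0.40)(0.80) = 0.3200
  C_32 = −[(0.60)(0.00) − (-0.40)(-0.15)] = 0.0600
  C_33 = (0.60)(0.80) − (-0.45)(-0.15) = 0.4125
det(I−A) = Σ_j (I−A)_1j·C_1j = (0.60)(0.4400) + (-0.45)(0.0825) + (-0.40)(0.1350) = 0.172875
adj(I−A) = Cᵀ =
  [ 0.4400   0.2875   0.3200]
  [ 0.0825   0.2700   0.0600]
  [ 0.1350   0.1275   0.4125]
(I − A)⁻¹ = adj(I−A) / det(I−A) ≈
  [   2.5452     1.6631     1.8510]
  [   0.4772     1.5618     0.3471]
  [   0.7809     0.7375     2.3861]
The output multiplier for sector j is the column-j sum of the Leontief inverse (I − A)⁻¹ = adj(I−A) / det(I−A).
Column T of adj(I−A): (0.2875, 0.2700, 0.1275); det(I−A) = 0.172875.
m_T = (0.2875 + 0.2700 + 0.1275) / 0.172875 = 0.685 / 0.172875 ≈ 3.962.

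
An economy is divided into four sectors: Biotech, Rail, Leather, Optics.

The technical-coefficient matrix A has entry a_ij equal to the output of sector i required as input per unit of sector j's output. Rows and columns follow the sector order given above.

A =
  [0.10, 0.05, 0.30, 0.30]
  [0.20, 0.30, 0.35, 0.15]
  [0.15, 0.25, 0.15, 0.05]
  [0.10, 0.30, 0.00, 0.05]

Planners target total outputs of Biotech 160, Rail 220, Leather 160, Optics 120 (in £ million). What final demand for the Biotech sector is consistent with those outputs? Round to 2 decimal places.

I − A =
  [   0.90    -0.05    -0.30    -0.30]
  [  -0.20     0.70    -0.35    -0.15]
  [  -0.15    -0.25     0.85    -0.05]
  [  -0.10    -0.30     0.00     0.95]
d = (I − A) x:
  d_B = (+0.90)·160 + (-0.05)·220 + (-0.30)·160 + (-0.30)·120 = 49.00
  d_R = (-0.20)·160 + (+0.70)·220 + (-0.35)·160 + (-0.15)·120 = 48.00
  d_L = (-0.15)·160 + (-0.25)·220 + (+0.85)·160 + (-0.05)·120 = 51.00
  d_O = (-0.10)·160 + (-0.30)·220 + (+0.00)·160 + (+0.95)·120 = 32.00

d_B = 49.00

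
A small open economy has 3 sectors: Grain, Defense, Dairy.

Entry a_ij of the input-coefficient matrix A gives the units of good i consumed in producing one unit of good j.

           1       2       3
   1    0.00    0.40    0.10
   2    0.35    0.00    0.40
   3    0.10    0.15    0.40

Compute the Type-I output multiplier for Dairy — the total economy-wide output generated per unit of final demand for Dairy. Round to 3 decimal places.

I − A =
  [   1.00    -0.40    -0.10]
  [  -0.35     1.00    -0.40]
  [  -0.10    -0.15     0.60]
Cofactors of I−A, C_ij = (−1)^(i+j)·(minor ij) (rows/columns in the sector order above):
  C_11 = (1.00)(0.60) − (-0.40)(-0.15) = 0.5400
  C_12 = −[(-0.35)(0.60) − (-0.40)(-0.10)] = 0.2500
  C_13 = (-0.35)(-0.15) − (1.00)(-0.10) = 0.1525
  C_21 = −[(-0.40)(0.60) − (-0.10)(-0.15)] = 0.2550
  C_22 = (1.00)(0.60) − (-0.10)(-0.10) = 0.5900
  C_23 = −[(1.00)(-0.15) − (-0.40)(-0.10)] = 0.1900
  C_31 = (-0.40)(-0.40) − (-0.10)(1.00) = 0.2600
  C_32 = −[(1.00)(-0.40) − (-0.10)(-0.35)] = 0.4350
  C_33 = (1.00)(1.00) − (-0.40)(-0.35) = 0.8600
det(I−A) = Σ_j (I−A)_1j·C_1j = (1.00)(0.5400) + (-0.40)(0.2500) + (-0.10)(0.1525) = 0.42475
adj(I−A) = Cᵀ =
  [ 0.5400   0.2550   0.2600]
  [ 0.2500   0.5900   0.4350]
  [ 0.1525   0.1900   0.8600]
(I − A)⁻¹ = adj(I−A) / det(I−A) ≈
  [   1.2713     0.6004     0.6121]
  [   0.5886     1.3891     1.0241]
  [   0.3590     0.4473     2.0247]
The output multiplier for sector j is the column-j sum of the Leontief inverse (I − A)⁻¹ = adj(I−A) / det(I−A).
Column 3 of adj(I−A): (0.2600, 0.4350, 0.8600); det(I−A) = 0.42475.
m_3 = (0.2600 + 0.4350 + 0.8600) / 0.42475 = 1.555 / 0.42475 ≈ 3.661.

m_3 = 3.661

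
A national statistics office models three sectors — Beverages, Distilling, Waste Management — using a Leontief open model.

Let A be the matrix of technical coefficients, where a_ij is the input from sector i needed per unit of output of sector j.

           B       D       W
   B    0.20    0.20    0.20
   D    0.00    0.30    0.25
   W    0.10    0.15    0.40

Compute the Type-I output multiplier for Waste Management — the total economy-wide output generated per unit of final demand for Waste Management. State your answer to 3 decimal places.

I − A =
  [   0.80    -0.20    -0.20]
  [   0.00     0.70    -0.25]
  [  -0.10    -0.15     0.60]
Cofactors of I−A, C_ij = (−1)^(i+j)·(minor ij) (rows/columns in the sector order above):
  C_11 = (0.70)(0.60) − (-0.25)(-0.15) = 0.3825
  C_12 = −[(0.00)(0.60) − (-0.25)(-0.10)] = 0.0250
  C_13 = (0.00)(-0.15) − (0.70)(-0.10) = 0.0700
  C_21 = −[(-0.20)(0.60) − (-0.20)(-0.15)] = 0.1500
  C_22 = (0.80)(0.60) − (-0.20)(-0.10) = 0.4600
  C_23 = −[(0.80)(-0.15) − (-0.20)(-0.10)] = 0.1400
  C_31 = (-0.20)(-0.25) − (-0.20)(0.70) = 0.1900
  C_32 = −[(0.80)(-0.25) − (-0.20)(0.00)] = 0.2000
  C_33 = (0.80)(0.70) − (-0.20)(0.00) = 0.5600
det(I−A) = Σ_j (I−A)_1j·C_1j = (0.80)(0.3825) + (-0.20)(0.0250) + (-0.20)(0.0700) = 0.2870
adj(I−A) = Cᵀ =
  [ 0.3825   0.1500   0.1900]
  [ 0.0250   0.4600   0.2000]
  [ 0.0700   0.1400   0.5600]
(I − A)⁻¹ = adj(I−A) / det(I−A) ≈
  [   1.3328     0.5226     0.6620]
  [   0.0871     1.6028     0.6969]
  [   0.2439     0.4878     1.9512]
The output multiplier for sector j is the column-j sum of the Leontief inverse (I − A)⁻¹ = adj(I−A) / det(I−A).
Column W of adj(I−A): (0.1900, 0.2000, 0.5600); det(I−A) = 0.2870.
m_W = (0.1900 + 0.2000 + 0.5600) / 0.2870 = 0.95 / 0.2870 ≈ 3.310.

m_W = 3.310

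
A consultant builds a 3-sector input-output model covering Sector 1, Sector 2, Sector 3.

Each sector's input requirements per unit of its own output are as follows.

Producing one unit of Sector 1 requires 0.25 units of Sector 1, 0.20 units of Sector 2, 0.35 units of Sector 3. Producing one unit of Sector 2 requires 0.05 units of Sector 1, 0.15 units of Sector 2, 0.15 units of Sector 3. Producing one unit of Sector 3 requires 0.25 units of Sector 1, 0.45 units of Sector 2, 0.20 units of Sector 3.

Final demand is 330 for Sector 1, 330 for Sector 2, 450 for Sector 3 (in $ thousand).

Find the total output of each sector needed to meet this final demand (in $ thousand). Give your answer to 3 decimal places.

I − A =
  [   0.75    -0.05    -0.25]
  [  -0.20     0.85    -0.45]
  [  -0.35    -0.15     0.80]
Cofactors of I−A, C_ij = (−1)^(i+j)·(minor ij) (rows/columns in the sector order above):
  C_11 = (0.85)(0.80) − (-0.45)(-0.15) = 0.6125
  C_12 = −[(-0.20)(0.80) − (-0.45)(-0.35)] = 0.3175
  C_13 = (-0.20)(-0.15) − (0.85)(-0.35) = 0.3275
  C_21 = −[(-0.05)(0.80) − (-0.25)(-0.15)] = 0.0775
  C_22 = (0.75)(0.80) − (-0.25)(-0.35) = 0.5125
  C_23 = −[(0.75)(-0.15) − (-0.05)(-0.35)] = 0.1300
  C_31 = (-0.05)(-0.45) − (-0.25)(0.85) = 0.2350
  C_32 = −[(0.75)(-0.45) − (-0.25)(-0.20)] = 0.3875
  C_33 = (0.75)(0.85) − (-0.05)(-0.20) = 0.6275
det(I−A) = Σ_j (I−A)_1j·C_1j = (0.75)(0.6125) + (-0.05)(0.3175) + (-0.25)(0.3275) = 0.361625
adj(I−A) = Cᵀ =
  [ 0.6125   0.0775   0.2350]
  [ 0.3175   0.5125   0.3875]
  [ 0.3275   0.1300   0.6275]
(I − A)⁻¹ = adj(I−A) / det(I−A) ≈
  [   1.6937     0.2143     0.6498]
  [   0.8780     1.4172     1.0716]
  [   0.9056     0.3595     1.7352]
x = (I − A)⁻¹ d = adj(I−A)·d / det(I−A), with det(I−A) = 0.361625:
  x_1 = (0.6125·330 + 0.0775·330 + 0.2350·450) / 0.361625 = 333.45 / 0.361625 ≈ 922.088
  x_2 = (0.3175·330 + 0.5125·330 + 0.3875·450) / 0.361625 = 448.275 / 0.361625 ≈ 1239.613
  x_3 = (0.3275·330 + 0.1300·330 + 0.6275·450) / 0.361625 = 433.35 / 0.361625 ≈ 1198.341

x_1 = 922.088, x_2 = 1239.613, x_3 = 1198.341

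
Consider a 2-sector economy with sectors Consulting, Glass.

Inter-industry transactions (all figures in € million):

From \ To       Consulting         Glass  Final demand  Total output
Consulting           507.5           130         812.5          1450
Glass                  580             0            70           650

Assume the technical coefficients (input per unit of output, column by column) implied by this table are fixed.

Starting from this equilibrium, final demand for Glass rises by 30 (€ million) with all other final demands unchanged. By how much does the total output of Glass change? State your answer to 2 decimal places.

Technical coefficients a_ij = z_ij / X_j:
  a_11 = 507.5/1450 = 0.35, a_21 = 580/1450 = 0.40
  a_12 = 130/650 = 0.20, a_22 = 0/650 = 0.00
I − A =
  [   0.65    -0.20]
  [  -0.40     1.00]
det(I−A) = (0.65)(1.00) − (-0.20)(-0.40) = 0.5700
adj(I−A) = [[1.00, 0.20], [0.40, 0.65]]
(I − A)⁻¹ = adj(I−A) / det(I−A) ≈
  [   1.7544     0.3509]
  [   0.7018     1.1404]
Δx = (I − A)⁻¹ Δd with Δd having +30 in the Glass component and 0 elsewhere.
So Δx_2 = L_22 · (+30), where L_22 = adj(I−A)_22 / det(I−A) = 0.65 / 0.5700.
Δx_2 = 0.65 × (+30) / 0.5700 = 19.50 / 0.5700 ≈ 34.21.

Δx_2 = 34.21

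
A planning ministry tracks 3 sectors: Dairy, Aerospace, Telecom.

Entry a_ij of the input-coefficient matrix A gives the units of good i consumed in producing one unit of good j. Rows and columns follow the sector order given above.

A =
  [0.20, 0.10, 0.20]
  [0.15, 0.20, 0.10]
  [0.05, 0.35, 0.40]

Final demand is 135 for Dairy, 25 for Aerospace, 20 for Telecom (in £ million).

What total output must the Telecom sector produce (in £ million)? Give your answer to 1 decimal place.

I − A =
  [   0.80    -0.10    -0.20]
  [  -0.15     0.80    -0.10]
  [  -0.05    -0.35     0.60]
Cofactors of I−A, C_ij = (−1)^(i+j)·(minor ij) (rows/columns in the sector order above):
  C_11 = (0.80)(0.60) − (-0.10)(-0.35) = 0.4450
  C_12 = −[(-0.15)(0.60) − (-0.10)(-0.05)] = 0.0950
  C_13 = (-0.15)(-0.35) − (0.80)(-0.05) = 0.0925
  C_21 = −[(-0.10)(0.60) − (-0.20)(-0.35)] = 0.1300
  C_22 = (0.80)(0.60) − (-0.20)(-0.05) = 0.4700
  C_23 = −[(0.80)(-0.35) − (-0.10)(-0.05)] = 0.2850
  C_31 = (-0.10)(-0.10) − (-0.20)(0.80) = 0.1700
  C_32 = −[(0.80)(-0.10) − (-0.20)(-0.15)] = 0.1100
  C_33 = (0.80)(0.80) − (-0.10)(-0.15) = 0.6250
det(I−A) = Σ_j (I−A)_1j·C_1j = (0.80)(0.4450) + (-0.10)(0.0950) + (-0.20)(0.0925) = 0.3280
adj(I−A) = Cᵀ =
  [ 0.4450   0.1300   0.1700]
  [ 0.0950   0.4700   0.1100]
  [ 0.0925   0.2850   0.6250]
(I − A)⁻¹ = adj(I−A) / det(I−A) ≈
  [   1.3567     0.3963     0.5183]
  [   0.2896     1.4329     0.3354]
  [   0.2820     0.8689     1.9055]
x = (I − A)⁻¹ d = adj(I−A)·d / det(I−A), with det(I−A) = 0.3280:
  x_D = (0.4450·135 + 0.1300·25 + 0.1700·20) / 0.3280 = 66.725 / 0.3280 ≈ 203.4
  x_A = (0.0950·135 + 0.4700·25 + 0.1100·20) / 0.3280 = 26.775 / 0.3280 ≈ 81.6
  x_T = (0.0925·135 + 0.2850·25 + 0.6250·20) / 0.3280 = 32.1125 / 0.3280 ≈ 97.9

x_T = 97.9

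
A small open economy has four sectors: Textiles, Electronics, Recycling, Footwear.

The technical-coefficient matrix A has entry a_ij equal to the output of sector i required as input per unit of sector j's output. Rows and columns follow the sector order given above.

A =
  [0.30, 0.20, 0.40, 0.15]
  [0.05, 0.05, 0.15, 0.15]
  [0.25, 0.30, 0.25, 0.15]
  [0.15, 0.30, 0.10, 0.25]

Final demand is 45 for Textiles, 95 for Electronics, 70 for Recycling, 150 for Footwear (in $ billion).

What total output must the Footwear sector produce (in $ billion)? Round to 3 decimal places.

x_F = 476.244

I − A =
  [   0.70    -0.20    -0.40    -0.15]
  [  -0.05     0.95    -0.15    -0.15]
  [  -0.25    -0.30     0.75    -0.15]
  [  -0.15    -0.30    -0.10     0.75]
Compute the cofactors C_ij = (−1)^(i+j)·(3×3 minor ij) of I−A; the adjugate is their transpose:
adj(I−A) = Cᵀ =
  [ 0.441375   0.255750   0.313500   0.202125]
  [ 0.079500   0.278625   0.110625   0.093750]
  [ 0.208500   0.235500   0.431625   0.175125]
  [ 0.147875   0.194000   0.164500   0.351250]
det(I−A) = Σ_j (I−A)_1j·C_1j = (0.70)(0.441375) + (-0.20)(0.079500) + (-0.40)(0.208500) + (-0.15)(0.147875) = 0.18748125
(I − A)⁻¹ = adj(I−A) / det(I−A) ≈
  [   2.3542     1.3641     1.6722     1.0781]
  [   0.4240     1.4861     0.5901     0.5001]
  [   1.1121     1.2561     2.3022     0.9341]
  [   0.7887     1.0348     0.8774     1.8735]
x = (I − A)⁻¹ d = adj(I−A)·d / det(I−A), with det(I−A) = 0.18748125:
  x_T = (0.441375·45 + 0.255750·95 + 0.313500·70 + 0.202125·150) / 0.18748125 = 96.421875 / 0.18748125 ≈ 514.301
  x_E = (0.079500·45 + 0.278625·95 + 0.110625·70 + 0.093750·150) / 0.18748125 = 51.853125 / 0.18748125 ≈ 276.578
  x_R = (0.208500·45 + 0.235500·95 + 0.431625·70 + 0.175125·150) / 0.18748125 = 88.2375 / 0.18748125 ≈ 470.647
  x_F = (0.147875·45 + 0.194000·95 + 0.164500·70 + 0.351250·150) / 0.18748125 = 89.286875 / 0.18748125 ≈ 476.244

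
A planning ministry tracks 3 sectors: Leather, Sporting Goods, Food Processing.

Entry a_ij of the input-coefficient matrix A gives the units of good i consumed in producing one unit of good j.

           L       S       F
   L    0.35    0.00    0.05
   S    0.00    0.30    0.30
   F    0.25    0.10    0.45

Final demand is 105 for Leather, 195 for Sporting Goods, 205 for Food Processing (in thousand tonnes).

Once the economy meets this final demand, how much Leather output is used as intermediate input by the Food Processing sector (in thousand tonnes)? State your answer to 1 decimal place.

z_LF = 28.0

I − A =
  [   0.65     0.00    -0.05]
  [   0.00     0.70    -0.30]
  [  -0.25    -0.10     0.55]
Cofactors of I−A, C_ij = (−1)^(i+j)·(minor ij) (rows/columns in the sector order above):
  C_11 = (0.70)(0.55) − (-0.30)(-0.10) = 0.3550
  C_12 = −[(0.00)(0.55) − (-0.30)(-0.25)] = 0.0750
  C_13 = (0.00)(-0.10) − (0.70)(-0.25) = 0.1750
  C_21 = −[(0.00)(0.55) − (-0.05)(-0.10)] = 0.0050
  C_22 = (0.65)(0.55) − (-0.05)(-0.25) = 0.3450
  C_23 = −[(0.65)(-0.10) − (0.00)(-0.25)] = 0.0650
  C_31 = (0.00)(-0.30) − (-0.05)(0.70) = 0.0350
  C_32 = −[(0.65)(-0.30) − (-0.05)(0.00)] = 0.1950
  C_33 = (0.65)(0.70) − (0.00)(0.00) = 0.4550
det(I−A) = Σ_j (I−A)_1j·C_1j = (0.65)(0.3550) + (0.00)(0.0750) + (-0.05)(0.1750) = 0.2220
adj(I−A) = Cᵀ =
  [ 0.3550   0.0050   0.0350]
  [ 0.0750   0.3450   0.1950]
  [ 0.1750   0.0650   0.4550]
(I − A)⁻¹ = adj(I−A) / det(I−A) ≈
  [   1.5991     0.0225     0.1577]
  [   0.3378     1.5541     0.8784]
  [   0.7883     0.2928     2.0495]
First solve x = (I − A)⁻¹ d = adj(I−A)·d / det(I−A); in particular x_F = (0.1750·105 + 0.0650·195 + 0.4550·205) / 0.2220 = 124.325 / 0.2220 ≈ 560.023.
Intermediate flow from L to F: z_LF = a_LF · x_F = 0.05 × 124.325 / 0.2220 = 6.21625 / 0.2220 ≈ 28.0.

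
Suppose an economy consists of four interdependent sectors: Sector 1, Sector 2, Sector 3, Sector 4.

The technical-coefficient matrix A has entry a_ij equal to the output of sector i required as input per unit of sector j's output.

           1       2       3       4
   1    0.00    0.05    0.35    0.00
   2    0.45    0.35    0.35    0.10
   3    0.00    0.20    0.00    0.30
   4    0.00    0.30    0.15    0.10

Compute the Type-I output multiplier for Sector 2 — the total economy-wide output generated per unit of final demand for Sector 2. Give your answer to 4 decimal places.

m_2 = 4.3446

I − A =
  [   1.00    -0.05    -0.35     0.00]
  [  -0.45     0.65    -0.35    -0.10]
  [   0.00    -0.20     1.00    -0.30]
  [   0.00    -0.30    -0.15     0.90]
Compute the cofactors C_ij = (−1)^(i+j)·(3×3 minor ij) of I−A; the adjugate is their transpose:
adj(I−A) = Cᵀ =
  [ 0.428250   0.137250   0.210750   0.085500]
  [ 0.384750   0.855000   0.471750   0.252250]
  [ 0.121500   0.270000   0.534750   0.208250]
  [ 0.148500   0.330000   0.246375   0.526000]
det(I−A) = Σ_j (I−A)_1j·C_1j = (1.00)(0.428250) + (-0.05)(0.384750) + (-0.35)(0.121500) + (0.00)(0.148500) = 0.3664875
(I − A)⁻¹ = adj(I−A) / det(I−A) ≈
  [   1.16853     0.37450     0.57505     0.23330]
  [   1.04983     2.33296     1.28722     0.68829]
  [   0.33153     0.73672     1.45912     0.56823]
  [   0.40520     0.90044     0.67226     1.43525]
The output multiplier for sector j is the column-j sum of the Leontief inverse (I − A)⁻¹ = adj(I−A) / det(I−A).
Column 2 of adj(I−A): (0.137250, 0.855000, 0.270000, 0.330000); det(I−A) = 0.3664875.
m_2 = (0.137250 + 0.855000 + 0.270000 + 0.330000) / 0.3664875 = 1.59225 / 0.3664875 ≈ 4.3446.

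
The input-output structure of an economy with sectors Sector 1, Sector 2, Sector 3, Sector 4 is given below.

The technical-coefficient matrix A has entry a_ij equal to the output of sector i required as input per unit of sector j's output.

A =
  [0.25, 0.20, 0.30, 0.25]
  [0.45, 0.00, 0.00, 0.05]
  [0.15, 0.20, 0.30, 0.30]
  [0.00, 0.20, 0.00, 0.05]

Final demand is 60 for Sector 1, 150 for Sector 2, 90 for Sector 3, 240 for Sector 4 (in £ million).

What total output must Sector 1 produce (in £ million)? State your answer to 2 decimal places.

I − A =
  [   0.75    -0.20    -0.30    -0.25]
  [  -0.45     1.00     0.00    -0.05]
  [  -0.15    -0.20     0.70    -0.30]
  [   0.00    -0.20     0.00     0.95]
Compute the cofactors C_ij = (−1)^(i+j)·(3×3 minor ij) of I−A; the adjugate is their transpose:
adj(I−A) = Cᵀ =
  [ 0.65800   0.24300   0.28200   0.27500]
  [ 0.29925   0.45600   0.12825   0.14325]
  [ 0.25350   0.22350   0.59700   0.26700]
  [ 0.06300   0.09600   0.02700   0.39000]
det(I−A) = Σ_j (I−A)_1j·C_1j = (0.75)(0.65800) + (-0.20)(0.29925) + (-0.30)(0.25350) + (-0.25)(0.06300) = 0.34185
(I − A)⁻¹ = adj(I−A) / det(I−A) ≈
  [   1.9248     0.7108     0.8249     0.8044]
  [   0.8754     1.3339     0.3752     0.4190]
  [   0.7416     0.6538     1.7464     0.7810]
  [   0.1843     0.2808     0.0790     1.1409]
x = (I − A)⁻¹ d = adj(I−A)·d / det(I−A), with det(I−A) = 0.34185:
  x_1 = (0.65800·60 + 0.24300·150 + 0.28200·90 + 0.27500·240) / 0.34185 = 167.31 / 0.34185 ≈ 489.43
  x_2 = (0.29925·60 + 0.45600·150 + 0.12825·90 + 0.14325·240) / 0.34185 = 132.2775 / 0.34185 ≈ 386.95
  x_3 = (0.25350·60 + 0.22350·150 + 0.59700·90 + 0.26700·240) / 0.34185 = 166.545 / 0.34185 ≈ 487.19
  x_4 = (0.06300·60 + 0.09600·150 + 0.02700·90 + 0.39000·240) / 0.34185 = 114.21 / 0.34185 ≈ 334.09

x_1 = 489.43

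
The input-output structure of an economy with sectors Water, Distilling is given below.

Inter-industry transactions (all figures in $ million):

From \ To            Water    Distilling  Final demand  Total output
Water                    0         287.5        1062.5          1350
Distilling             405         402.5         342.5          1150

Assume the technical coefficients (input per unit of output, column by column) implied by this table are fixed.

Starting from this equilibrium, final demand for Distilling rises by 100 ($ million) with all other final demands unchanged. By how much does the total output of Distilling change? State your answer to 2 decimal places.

Δx_D = 173.91

Technical coefficients a_ij = z_ij / X_j:
  a_WW = 0/1350 = 0.00, a_DW = 405/1350 = 0.30
  a_WD = 287.5/1150 = 0.25, a_DD = 402.5/1150 = 0.35
I − A =
  [   1.00    -0.25]
  [  -0.30     0.65]
det(I−A) = (1.00)(0.65) − (-0.25)(-0.30) = 0.5750
adj(I−A) = [[0.65, 0.25], [0.30, 1.00]]
(I − A)⁻¹ = adj(I−A) / det(I−A) ≈
  [   1.1304     0.4348]
  [   0.5217     1.7391]
Δx = (I − A)⁻¹ Δd with Δd having +100 in the Distilling component and 0 elsewhere.
So Δx_D = L_DD · (+100), where L_DD = adj(I−A)_DD / det(I−A) = 1.00 / 0.5750.
Δx_D = 1.00 × (+100) / 0.5750 = 100.00 / 0.5750 ≈ 173.91.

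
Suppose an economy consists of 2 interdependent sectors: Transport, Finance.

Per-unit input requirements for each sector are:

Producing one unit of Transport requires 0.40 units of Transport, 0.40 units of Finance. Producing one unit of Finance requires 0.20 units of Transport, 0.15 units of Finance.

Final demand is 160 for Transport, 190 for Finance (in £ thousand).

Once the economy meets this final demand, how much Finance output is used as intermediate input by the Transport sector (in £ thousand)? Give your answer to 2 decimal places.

I − A =
  [   0.60    -0.20]
  [  -0.40     0.85]
det(I−A) = (0.60)(0.85) − (-0.20)(-0.40) = 0.4300
adj(I−A) = [[0.85, 0.20], [0.40, 0.60]]
(I − A)⁻¹ = adj(I−A) / det(I−A) ≈
  [   1.9767     0.4651]
  [   0.9302     1.3953]
First solve x = (I − A)⁻¹ d = adj(I−A)·d / det(I−A); in particular x_1 = (0.85·160 + 0.20·190) / 0.4300 = 174.00 / 0.4300 ≈ 404.6512.
Intermediate flow from 2 to 1: z_21 = a_21 · x_1 = 0.40 × 174.00 / 0.4300 = 69.60 / 0.4300 ≈ 161.86.

z_21 = 161.86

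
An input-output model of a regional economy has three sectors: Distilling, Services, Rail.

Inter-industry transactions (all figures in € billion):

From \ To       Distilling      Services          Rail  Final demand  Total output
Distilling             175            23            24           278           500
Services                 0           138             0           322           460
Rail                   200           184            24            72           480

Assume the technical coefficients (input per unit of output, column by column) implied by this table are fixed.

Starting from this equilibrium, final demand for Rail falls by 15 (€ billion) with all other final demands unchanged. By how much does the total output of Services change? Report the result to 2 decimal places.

Technical coefficients a_ij = z_ij / X_j:
  a_DD = 175/500 = 0.35, a_SD = 0/500 = 0.00, a_RD = 200/500 = 0.40
  a_DS = 23/460 = 0.05, a_SS = 138/460 = 0.30, a_RS = 184/460 = 0.40
  a_DR = 24/480 = 0.05, a_SR = 0/480 = 0.00, a_RR = 24/480 = 0.05
I − A =
  [   0.65    -0.05    -0.05]
  [   0.00     0.70     0.00]
  [  -0.40    -0.40     0.95]
Cofactors of I−A, C_ij = (−1)^(i+j)·(minor ij) (rows/columns in the sector order above):
  C_11 = (0.70)(0.95) − (0.00)(-0.40) = 0.6650
  C_12 = −[(0.00)(0.95) − (0.00)(-0.40)] = 0.0000
  C_13 = (0.00)(-0.40) − (0.70)(-0.40) = 0.2800
  C_21 = −[(-0.05)(0.95) − (-0.05)(-0.40)] = 0.0675
  C_22 = (0.65)(0.95) − (-0.05)(-0.40) = 0.5975
  C_23 = −[(0.65)(-0.40) − (-0.05)(-0.40)] = 0.2800
  C_31 = (-0.05)(0.00) − (-0.05)(0.70) = 0.0350
  C_32 = −[(0.65)(0.00) − (-0.05)(0.00)] = 0.0000
  C_33 = (0.65)(0.70) − (-0.05)(0.00) = 0.4550
det(I−A) = Σ_j (I−A)_1j·C_1j = (0.65)(0.6650) + (-0.05)(0.0000) + (-0.05)(0.2800) = 0.41825
adj(I−A) = Cᵀ =
  [ 0.6650   0.0675   0.0350]
  [ 0.0000   0.5975   0.0000]
  [ 0.2800   0.2800   0.4550]
(I − A)⁻¹ = adj(I−A) / det(I−A) ≈
  [   1.5900     0.1614     0.0837]
  [   0.0000     1.4286     0.0000]
  [   0.6695     0.6695     1.0879]
Δx = (I − A)⁻¹ Δd with Δd having -15 in the Rail component and 0 elsewhere.
So Δx_S = L_SR · (-15), where L_SR = adj(I−A)_SR / det(I−A) = 0.0000 / 0.41825.
Δx_S = 0.0000 × (-15) / 0.41825 = 0.00 / 0.41825 = 0.00.

Δx_S = 0.00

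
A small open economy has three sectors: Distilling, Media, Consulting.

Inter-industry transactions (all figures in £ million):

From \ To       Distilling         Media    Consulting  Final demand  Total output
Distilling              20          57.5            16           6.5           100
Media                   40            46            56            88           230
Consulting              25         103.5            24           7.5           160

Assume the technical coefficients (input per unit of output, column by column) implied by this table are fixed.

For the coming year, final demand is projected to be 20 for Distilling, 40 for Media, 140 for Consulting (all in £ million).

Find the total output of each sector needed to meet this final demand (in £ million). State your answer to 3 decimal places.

x_D = 161.831, x_M = 291.259, x_C = 366.499

Technical coefficients a_ij = z_ij / X_j:
  a_DD = 20/100 = 0.20, a_MD = 40/100 = 0.40, a_CD = 25/100 = 0.25
  a_DM = 57.5/230 = 0.25, a_MM = 46/230 = 0.20, a_CM = 103.5/230 = 0.45
  a_DC = 16/160 = 0.10, a_MC = 56/160 = 0.35, a_CC = 24/160 = 0.15
I − A =
  [   0.80    -0.25    -0.10]
  [  -0.40     0.80    -0.35]
  [  -0.25    -0.45     0.85]
Cofactors of I−A, C_ij = (−1)^(i+j)·(minor ij) (rows/columns in the sector order above):
  C_11 = (0.80)(0.85) − (-0.35)(-0.45) = 0.5225
  C_12 = −[(-0.40)(0.85) − (-0.35)(-0.25)] = 0.4275
  C_13 = (-0.40)(-0.45) − (0.80)(-0.25) = 0.3800
  C_21 = −[(-0.25)(0.85) − (-0.10)(-0.45)] = 0.2575
  C_22 = (0.80)(0.85) − (-0.10)(-0.25) = 0.6550
  C_23 = −[(0.80)(-0.45) − (-0.25)(-0.25)] = 0.4225
  C_31 = (-0.25)(-0.35) − (-0.10)(0.80) = 0.1675
  C_32 = −[(0.80)(-0.35) − (-0.10)(-0.40)] = 0.3200
  C_33 = (0.80)(0.80) − (-0.25)(-0.40) = 0.5400
det(I−A) = Σ_j (I−A)_1j·C_1j = (0.80)(0.5225) + (-0.25)(0.4275) + (-0.10)(0.3800) = 0.273125
adj(I−A) = Cᵀ =
  [ 0.5225   0.2575   0.1675]
  [ 0.4275   0.6550   0.3200]
  [ 0.3800   0.4225   0.5400]
(I − A)⁻¹ = adj(I−A) / det(I−A) ≈
  [   1.9130     0.9428     0.6133]
  [   1.5652     2.3982     1.1716]
  [   1.3913     1.5469     1.9771]
x = (I − A)⁻¹ d = adj(I−A)·d / det(I−A), with det(I−A) = 0.273125:
  x_D = (0.5225·20 + 0.2575·40 + 0.1675·140) / 0.273125 = 44.20 / 0.273125 ≈ 161.831
  x_M = (0.4275·20 + 0.6550·40 + 0.3200·140) / 0.273125 = 79.55 / 0.273125 ≈ 291.259
  x_C = (0.3800·20 + 0.4225·40 + 0.5400·140) / 0.273125 = 100.10 / 0.273125 ≈ 366.499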